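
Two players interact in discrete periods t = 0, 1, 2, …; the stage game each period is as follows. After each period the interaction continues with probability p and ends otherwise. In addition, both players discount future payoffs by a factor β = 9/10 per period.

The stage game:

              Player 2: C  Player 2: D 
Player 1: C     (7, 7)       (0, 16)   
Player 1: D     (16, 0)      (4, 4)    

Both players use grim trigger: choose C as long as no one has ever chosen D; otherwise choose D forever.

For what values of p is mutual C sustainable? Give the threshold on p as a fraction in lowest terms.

With continuation probability p and discount β, the effective per-period discount factor is βp.
Grim-trigger IC: βp ≥ (16−7)/(16−4) = 3/4.
So p ≥ (3/4)/(9/10) = 5/6.

5/6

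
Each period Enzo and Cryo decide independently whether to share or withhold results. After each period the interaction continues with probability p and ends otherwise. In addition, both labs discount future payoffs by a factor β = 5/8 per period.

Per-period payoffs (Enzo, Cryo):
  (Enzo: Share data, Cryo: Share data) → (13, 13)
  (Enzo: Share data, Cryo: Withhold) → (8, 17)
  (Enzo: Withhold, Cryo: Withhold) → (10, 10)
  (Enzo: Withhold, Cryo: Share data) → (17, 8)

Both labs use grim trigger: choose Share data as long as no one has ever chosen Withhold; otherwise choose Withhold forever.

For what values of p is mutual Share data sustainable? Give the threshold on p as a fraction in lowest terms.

32/35

With continuation probability p and discount β, the effective per-period discount factor is βp.
Grim-trigger IC: βp ≥ (17−13)/(17−10) = 4/7.
So p ≥ (4/7)/(5/8) = 32/35.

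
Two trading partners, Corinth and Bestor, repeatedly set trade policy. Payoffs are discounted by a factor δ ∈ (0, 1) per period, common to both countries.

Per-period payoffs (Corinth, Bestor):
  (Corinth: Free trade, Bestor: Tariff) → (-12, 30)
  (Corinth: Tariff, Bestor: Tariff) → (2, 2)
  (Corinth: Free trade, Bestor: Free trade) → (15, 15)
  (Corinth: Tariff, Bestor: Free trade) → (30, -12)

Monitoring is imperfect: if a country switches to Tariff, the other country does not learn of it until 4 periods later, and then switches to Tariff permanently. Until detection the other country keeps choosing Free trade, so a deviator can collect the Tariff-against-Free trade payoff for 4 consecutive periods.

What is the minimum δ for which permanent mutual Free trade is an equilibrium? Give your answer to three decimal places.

0.856

Deviating for the 4 undetected periods gains 30−15 = 15 per period over cooperation, then loses 15−2 = 13 per period forever once punishment starts.
Gain: 15(1 + δ + … + δ^3); loss: 13·δ^4/(1−δ).
No profitable deviation ⇔ 15(1−δ^4) ≤ 13·δ^4, i.e. δ^4 ≥ 15/(15+13) = 15/28.
Hence δ ≥ (15/28)^(1/4) ≈ 0.856.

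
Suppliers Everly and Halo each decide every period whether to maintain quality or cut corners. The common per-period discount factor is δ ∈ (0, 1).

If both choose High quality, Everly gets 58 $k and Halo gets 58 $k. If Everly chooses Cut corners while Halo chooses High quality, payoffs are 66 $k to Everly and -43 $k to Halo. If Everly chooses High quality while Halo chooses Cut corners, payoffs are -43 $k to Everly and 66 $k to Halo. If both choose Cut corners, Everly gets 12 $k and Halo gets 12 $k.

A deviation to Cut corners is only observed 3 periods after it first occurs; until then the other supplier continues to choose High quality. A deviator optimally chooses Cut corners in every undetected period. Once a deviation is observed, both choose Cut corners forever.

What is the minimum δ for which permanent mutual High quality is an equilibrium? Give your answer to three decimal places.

0.529

Deviating for the 3 undetected periods gains 66−58 = 8 per period over cooperation, then loses 58−12 = 46 per period forever once punishment starts.
Gain: 8(1 + δ + … + δ^2); loss: 46·δ^3/(1−δ).
No profitable deviation ⇔ 8(1−δ^3) ≤ 46·δ^3, i.e. δ^3 ≥ 8/(8+46) = 4/27.
Hence δ ≥ (4/27)^(1/3) ≈ 0.529.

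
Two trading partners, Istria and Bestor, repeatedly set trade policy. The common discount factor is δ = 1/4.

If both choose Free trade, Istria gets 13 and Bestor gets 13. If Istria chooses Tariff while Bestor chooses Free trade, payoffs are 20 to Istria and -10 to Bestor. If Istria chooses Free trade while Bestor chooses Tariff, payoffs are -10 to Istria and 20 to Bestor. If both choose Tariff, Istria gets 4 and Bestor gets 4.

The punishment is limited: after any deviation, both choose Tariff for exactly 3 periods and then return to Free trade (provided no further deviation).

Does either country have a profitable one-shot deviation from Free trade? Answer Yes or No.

Comparing payoff streams over the 4 periods until play realigns: cooperate → 13(1+δ+…+δ^3); deviate → 20 + 4(δ+…+δ^3).
Cooperation is sustained iff (13−4)(δ+…+δ^3) ≥ 20−13.
δ+…+δ^3 = 1/4·(1−(1/4)^3)/(1−1/4) = 0.3281, and (20−13)/(13−4) = 0.7778.
0.3281 < 0.7778, so cooperation is not sustainable.

Yes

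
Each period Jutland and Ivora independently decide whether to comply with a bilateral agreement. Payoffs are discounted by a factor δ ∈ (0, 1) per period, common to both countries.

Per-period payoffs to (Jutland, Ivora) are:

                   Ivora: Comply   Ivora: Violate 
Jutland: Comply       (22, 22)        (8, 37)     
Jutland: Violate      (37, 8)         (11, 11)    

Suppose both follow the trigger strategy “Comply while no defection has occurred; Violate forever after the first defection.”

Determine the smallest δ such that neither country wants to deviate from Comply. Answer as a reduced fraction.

15/26

Under grim trigger the critical discount factor is (T−C)/(T−P) with T = 37, C = 22, P = 11.
δ* = (37−22)/(37−11) = 15/26.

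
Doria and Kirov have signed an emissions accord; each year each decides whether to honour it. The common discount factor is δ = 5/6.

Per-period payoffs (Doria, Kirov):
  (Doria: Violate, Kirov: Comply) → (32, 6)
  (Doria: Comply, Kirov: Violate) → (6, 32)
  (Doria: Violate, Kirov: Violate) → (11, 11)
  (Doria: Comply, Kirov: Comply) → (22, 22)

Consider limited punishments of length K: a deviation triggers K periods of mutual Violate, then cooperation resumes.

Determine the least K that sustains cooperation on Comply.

No profitable deviation requires (22−11)(δ+…+δ^K) ≥ 32−22, i.e. δ+…+δ^K ≥ 10/11 ≈ 0.9091.
With δ = 5/6, the partial sums are K=1: 0.8333, K=2: 1.5278.
K = 2 is the first length at which the sum reaches 0.9091.

2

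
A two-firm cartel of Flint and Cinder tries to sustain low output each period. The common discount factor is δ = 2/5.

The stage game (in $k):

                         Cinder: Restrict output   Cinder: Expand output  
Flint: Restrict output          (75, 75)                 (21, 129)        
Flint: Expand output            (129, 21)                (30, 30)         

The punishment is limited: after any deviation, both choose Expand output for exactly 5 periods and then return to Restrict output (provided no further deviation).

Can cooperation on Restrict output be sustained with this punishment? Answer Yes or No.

IC: δ+…+δ^5 ≥ (129−75)/(75−30) = 6/5.
At δ = 2/5: partial sum = 0.6598 < 1.2000. Cooperation not sustainable.

No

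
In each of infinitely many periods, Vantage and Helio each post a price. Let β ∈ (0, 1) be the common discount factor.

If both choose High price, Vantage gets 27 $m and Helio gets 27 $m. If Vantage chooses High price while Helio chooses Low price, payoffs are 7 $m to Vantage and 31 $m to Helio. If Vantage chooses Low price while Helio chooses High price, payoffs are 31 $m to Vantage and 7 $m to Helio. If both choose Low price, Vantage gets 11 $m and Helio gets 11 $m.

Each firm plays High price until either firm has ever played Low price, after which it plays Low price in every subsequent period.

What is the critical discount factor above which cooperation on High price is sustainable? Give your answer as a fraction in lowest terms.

One-period gain from deviating is 31 − 27 = 4. The loss is 27 − 11 = 16 in every subsequent period, with present value 16·β/(1−β).
Deviation is unprofitable when 16·β/(1−β) ≥ 4, i.e. β/(1−β) ≥ 1/4.
Equivalently β ≥ 4/(4+16) = 1/5.

1/5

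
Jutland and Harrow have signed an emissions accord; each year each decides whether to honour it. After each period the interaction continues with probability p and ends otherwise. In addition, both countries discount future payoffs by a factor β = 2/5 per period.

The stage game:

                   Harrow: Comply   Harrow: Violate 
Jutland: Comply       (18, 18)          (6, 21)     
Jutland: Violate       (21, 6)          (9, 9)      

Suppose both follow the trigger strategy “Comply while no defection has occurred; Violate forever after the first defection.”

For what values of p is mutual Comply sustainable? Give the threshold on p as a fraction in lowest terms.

5/8

With continuation probability p and discount β, the effective per-period discount factor is βp.
Grim-trigger IC: βp ≥ (21−18)/(21−9) = 1/4.
So p ≥ (1/4)/(2/5) = 5/8.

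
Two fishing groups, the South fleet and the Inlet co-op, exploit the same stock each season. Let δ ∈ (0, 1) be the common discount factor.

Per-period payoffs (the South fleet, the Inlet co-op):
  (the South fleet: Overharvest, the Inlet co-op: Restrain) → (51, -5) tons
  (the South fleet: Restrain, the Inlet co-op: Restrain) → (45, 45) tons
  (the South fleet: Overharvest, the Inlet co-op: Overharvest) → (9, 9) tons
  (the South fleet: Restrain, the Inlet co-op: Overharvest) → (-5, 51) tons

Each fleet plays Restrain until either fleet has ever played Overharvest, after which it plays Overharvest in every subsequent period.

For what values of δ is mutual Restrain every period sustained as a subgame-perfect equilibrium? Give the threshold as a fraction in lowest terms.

One-period gain from deviating is 51 − 45 = 6. The loss is 45 − 9 = 36 in every subsequent period, with present value 36·δ/(1−δ).
Deviation is unprofitable when 36·δ/(1−δ) ≥ 6, i.e. δ/(1−δ) ≥ 1/6.
Equivalently δ ≥ 6/(6+36) = 1/7.

1/7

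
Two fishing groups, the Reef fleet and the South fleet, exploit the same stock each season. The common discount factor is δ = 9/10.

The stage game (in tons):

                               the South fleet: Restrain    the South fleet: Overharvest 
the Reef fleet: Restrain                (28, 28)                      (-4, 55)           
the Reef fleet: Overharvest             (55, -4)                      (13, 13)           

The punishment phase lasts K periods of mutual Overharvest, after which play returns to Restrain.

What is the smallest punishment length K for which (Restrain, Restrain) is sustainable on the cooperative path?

3

Need Σ_{k=1}^{K} δ^k ≥ (55−28)/(28−13) = 1.8000 at δ = 9/10.
At K = 2 the sum is 1.7100 < 1.8000; at K = 3 it is 2.4390 ≥ 1.8000.
So the minimum punishment length is K = 3.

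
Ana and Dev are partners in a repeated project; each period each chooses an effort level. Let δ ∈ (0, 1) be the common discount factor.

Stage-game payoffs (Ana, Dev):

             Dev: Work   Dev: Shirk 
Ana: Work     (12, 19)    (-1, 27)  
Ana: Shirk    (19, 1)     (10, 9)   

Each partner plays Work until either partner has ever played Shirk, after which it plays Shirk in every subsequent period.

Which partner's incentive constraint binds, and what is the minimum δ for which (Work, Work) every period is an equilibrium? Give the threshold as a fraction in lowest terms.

Ana; δ ≥ 7/9

For Ana: deviation gain 19−12 = 7, per-period punishment loss 12−10 = 2. IC gives δ ≥ 7/9.
For Dev: gain 8, loss 10 per period, so δ ≥ 8/18 = 4/9.
The tighter constraint is Ana's, so cooperation needs δ ≥ 7/9.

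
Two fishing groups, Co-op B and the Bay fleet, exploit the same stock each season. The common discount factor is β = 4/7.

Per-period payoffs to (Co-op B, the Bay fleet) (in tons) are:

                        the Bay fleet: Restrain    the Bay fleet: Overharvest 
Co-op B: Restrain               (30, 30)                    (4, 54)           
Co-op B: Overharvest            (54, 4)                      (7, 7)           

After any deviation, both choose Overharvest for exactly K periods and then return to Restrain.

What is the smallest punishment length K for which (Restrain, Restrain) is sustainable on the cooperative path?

3

Need Σ_{k=1}^{K} β^k ≥ (54−30)/(30−7) = 1.0435 at β = 4/7.
At K = 2 the sum is 0.8980 < 1.0435; at K = 3 it is 1.0845 ≥ 1.0435.
So the minimum punishment length is K = 3.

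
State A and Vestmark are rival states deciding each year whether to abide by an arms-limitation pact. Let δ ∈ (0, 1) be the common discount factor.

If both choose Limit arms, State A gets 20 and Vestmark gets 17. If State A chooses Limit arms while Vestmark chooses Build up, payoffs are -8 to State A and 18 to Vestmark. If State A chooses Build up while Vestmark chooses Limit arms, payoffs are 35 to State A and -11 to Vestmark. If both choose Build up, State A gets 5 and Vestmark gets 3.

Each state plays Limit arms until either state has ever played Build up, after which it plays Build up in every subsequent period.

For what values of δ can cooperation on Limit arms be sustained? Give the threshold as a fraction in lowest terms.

1/2

State A: cooperation gives 20 each period; deviation gives 35 once then 5 forever.
  20/(1−δ) ≥ 35 + 5δ/(1−δ) ⇒ δ ≥ 15/30 = 1/2.
Vestmark: cooperation gives 17 each period; deviation gives 18 once then 3 forever.
  δ ≥ 1/15.
Both must hold, so the binding constraint is State A's: δ ≥ 1/2.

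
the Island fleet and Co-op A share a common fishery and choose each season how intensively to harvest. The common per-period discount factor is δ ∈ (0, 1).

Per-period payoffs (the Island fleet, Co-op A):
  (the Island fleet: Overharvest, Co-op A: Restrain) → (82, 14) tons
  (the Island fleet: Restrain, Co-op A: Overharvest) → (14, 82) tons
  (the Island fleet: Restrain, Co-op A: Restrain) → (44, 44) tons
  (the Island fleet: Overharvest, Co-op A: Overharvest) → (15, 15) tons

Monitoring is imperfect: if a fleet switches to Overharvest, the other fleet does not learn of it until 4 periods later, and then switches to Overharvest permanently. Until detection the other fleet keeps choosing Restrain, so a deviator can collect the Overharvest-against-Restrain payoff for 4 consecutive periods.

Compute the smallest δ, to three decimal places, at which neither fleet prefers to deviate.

0.868

The best deviation is to choose Overharvest for all 4 undetected periods, earning 82 each, then 15 forever once detected.
Deviation value: 82(1−δ^4)/(1−δ) + 15δ^4/(1−δ); cooperation value: 44/(1−δ).
IC: 44 ≥ 82(1−δ^4) + 15δ^4 = 82 − 67δ^4.
So δ^4 ≥ 38/67, giving δ ≥ (38/67)^(1/4) ≈ 0.868.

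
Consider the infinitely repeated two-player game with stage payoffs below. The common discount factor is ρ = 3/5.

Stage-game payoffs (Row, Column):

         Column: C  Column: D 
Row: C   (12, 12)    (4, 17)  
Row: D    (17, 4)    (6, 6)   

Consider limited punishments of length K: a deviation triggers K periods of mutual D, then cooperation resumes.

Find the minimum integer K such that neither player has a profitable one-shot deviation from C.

Need Σ_{k=1}^{K} ρ^k ≥ (17−12)/(12−6) = 0.8333 at ρ = 3/5.
At K = 1 the sum is 0.6000 < 0.8333; at K = 2 it is 0.9600 ≥ 0.8333.
So the minimum punishment length is K = 2.

2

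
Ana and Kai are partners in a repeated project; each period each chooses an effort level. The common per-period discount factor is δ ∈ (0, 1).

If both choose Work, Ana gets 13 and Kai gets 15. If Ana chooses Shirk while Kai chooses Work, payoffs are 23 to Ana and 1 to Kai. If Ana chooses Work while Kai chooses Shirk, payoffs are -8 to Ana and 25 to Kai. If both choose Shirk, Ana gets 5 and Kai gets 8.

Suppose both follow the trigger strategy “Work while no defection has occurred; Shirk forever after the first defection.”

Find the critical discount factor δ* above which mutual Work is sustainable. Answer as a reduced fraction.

Ana's threshold: (23−13)/(23−5) = 5/9.
Kai's threshold: (25−15)/(25−8) = 10/17.
5/9 < 10/17, so Kai binds and δ* = 10/17.

10/17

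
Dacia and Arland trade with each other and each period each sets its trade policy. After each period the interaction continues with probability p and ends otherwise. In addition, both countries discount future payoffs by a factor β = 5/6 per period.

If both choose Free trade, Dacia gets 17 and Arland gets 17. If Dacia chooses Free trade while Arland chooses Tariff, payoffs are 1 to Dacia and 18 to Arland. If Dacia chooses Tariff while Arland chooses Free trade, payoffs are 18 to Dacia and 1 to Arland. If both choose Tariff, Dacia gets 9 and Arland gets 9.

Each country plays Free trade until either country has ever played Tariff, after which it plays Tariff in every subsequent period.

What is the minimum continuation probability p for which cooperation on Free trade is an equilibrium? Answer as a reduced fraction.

Expected continuation weight on next period's payoff is β·p = 5/6·p, which plays the role of the discount factor.
Cooperation requires 5/6·p ≥ (18−17)/(18−9) = 1/9, hence p ≥ 2/15.

2/15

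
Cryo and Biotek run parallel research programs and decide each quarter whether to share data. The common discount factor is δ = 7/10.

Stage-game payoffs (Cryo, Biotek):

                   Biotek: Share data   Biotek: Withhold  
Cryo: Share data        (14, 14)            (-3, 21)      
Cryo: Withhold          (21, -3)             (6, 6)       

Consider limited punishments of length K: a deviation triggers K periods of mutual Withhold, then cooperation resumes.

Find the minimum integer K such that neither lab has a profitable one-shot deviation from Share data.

Need Σ_{k=1}^{K} δ^k ≥ (21−14)/(14−6) = 0.8750 at δ = 7/10.
At K = 1 the sum is 0.7000 < 0.8750; at K = 2 it is 1.1900 ≥ 0.8750.
So the minimum punishment length is K = 2.

2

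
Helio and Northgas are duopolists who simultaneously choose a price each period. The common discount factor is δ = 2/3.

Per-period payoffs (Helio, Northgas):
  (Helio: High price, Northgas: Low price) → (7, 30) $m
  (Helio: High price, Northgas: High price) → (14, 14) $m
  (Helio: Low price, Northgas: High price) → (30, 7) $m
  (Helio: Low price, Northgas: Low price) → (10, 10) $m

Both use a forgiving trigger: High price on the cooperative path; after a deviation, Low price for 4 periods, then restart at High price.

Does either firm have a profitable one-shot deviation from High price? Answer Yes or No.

Yes

A one-shot deviation gives 30 now, then 10 for 4 periods, then back to 14.
Gain from deviating: (30−14) today; loss: (14−10) in each of the next 4 periods.
No-deviation condition: (14−10)(δ+…+δ^4) ≥ 30−14, i.e. δ+…+δ^4 ≥ 4.
At δ = 2/3: δ+…+δ^4 = 1.6049 < 4.0000.
So cooperation is not sustainable.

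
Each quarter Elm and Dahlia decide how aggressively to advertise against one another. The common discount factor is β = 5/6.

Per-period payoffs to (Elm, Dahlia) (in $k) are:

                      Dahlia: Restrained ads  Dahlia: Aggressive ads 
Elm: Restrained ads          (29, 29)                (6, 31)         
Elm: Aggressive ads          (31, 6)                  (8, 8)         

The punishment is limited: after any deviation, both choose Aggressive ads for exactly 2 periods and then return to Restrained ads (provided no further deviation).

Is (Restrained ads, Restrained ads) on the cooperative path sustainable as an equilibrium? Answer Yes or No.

Yes

IC: β+…+β^2 ≥ (31−29)/(29−8) = 2/21.
At β = 5/6: partial sum = 1.5278 ≥ 0.0952. Cooperation sustainable.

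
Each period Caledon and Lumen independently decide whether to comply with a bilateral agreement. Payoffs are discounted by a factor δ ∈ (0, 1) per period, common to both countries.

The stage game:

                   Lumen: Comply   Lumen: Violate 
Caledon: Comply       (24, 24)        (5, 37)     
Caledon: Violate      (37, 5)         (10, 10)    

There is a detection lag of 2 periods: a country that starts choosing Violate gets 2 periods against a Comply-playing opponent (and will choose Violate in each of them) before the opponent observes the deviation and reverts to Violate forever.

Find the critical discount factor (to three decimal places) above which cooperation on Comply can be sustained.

A deviator earns 37 for 2 periods, then 10 forever; cooperating earns 24 forever. Multiplying the IC by (1−δ):
24 ≥ 37(1−δ^2) + 10δ^2, so 27·δ^2 ≥ 13 and δ^2 ≥ 13/27.
δ ≥ (13/27)^(1/2) ≈ 0.694.

0.694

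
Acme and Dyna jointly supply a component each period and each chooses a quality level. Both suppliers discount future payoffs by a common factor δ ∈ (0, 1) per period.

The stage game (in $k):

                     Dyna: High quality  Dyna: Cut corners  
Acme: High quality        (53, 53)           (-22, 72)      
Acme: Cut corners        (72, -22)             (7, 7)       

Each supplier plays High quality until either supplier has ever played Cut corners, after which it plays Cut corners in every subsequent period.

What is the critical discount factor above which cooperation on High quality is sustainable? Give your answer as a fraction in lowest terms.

53/(1−δ) ≥ 72 + 7δ/(1−δ)
53 ≥ 72 − 65δ
δ ≥ 19/65.

19/65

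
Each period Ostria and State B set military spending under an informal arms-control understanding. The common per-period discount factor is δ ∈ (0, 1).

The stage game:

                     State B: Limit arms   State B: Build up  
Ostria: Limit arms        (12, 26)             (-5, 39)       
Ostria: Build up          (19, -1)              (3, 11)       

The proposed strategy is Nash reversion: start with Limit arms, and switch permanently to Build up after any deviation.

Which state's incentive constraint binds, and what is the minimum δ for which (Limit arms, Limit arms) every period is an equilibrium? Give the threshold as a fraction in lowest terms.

State B; δ ≥ 13/28

Ostria: cooperation gives 12 each period; deviation gives 19 once then 3 forever.
  12/(1−δ) ≥ 19 + 3δ/(1−δ) ⇒ δ ≥ 7/16.
State B: cooperation gives 26 each period; deviation gives 39 once then 11 forever.
  δ ≥ 13/28.
Both must hold, so the binding constraint is State B's: δ ≥ 13/28.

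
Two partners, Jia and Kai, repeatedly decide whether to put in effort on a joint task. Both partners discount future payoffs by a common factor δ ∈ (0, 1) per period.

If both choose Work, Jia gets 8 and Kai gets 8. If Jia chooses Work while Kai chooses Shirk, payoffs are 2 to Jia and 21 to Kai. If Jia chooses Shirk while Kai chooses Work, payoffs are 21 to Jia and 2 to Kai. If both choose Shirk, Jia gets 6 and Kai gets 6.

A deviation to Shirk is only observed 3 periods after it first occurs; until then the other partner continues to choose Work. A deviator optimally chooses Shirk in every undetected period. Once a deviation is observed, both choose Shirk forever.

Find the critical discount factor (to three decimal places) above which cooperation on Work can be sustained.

0.953

The best deviation is to choose Shirk for all 3 undetected periods, earning 21 each, then 6 forever once detected.
Deviation value: 21(1−δ^3)/(1−δ) + 6δ^3/(1−δ); cooperation value: 8/(1−δ).
IC: 8 ≥ 21(1−δ^3) + 6δ^3 = 21 − 15δ^3.
So δ^3 ≥ 13/15, giving δ ≥ (13/15)^(1/3) ≈ 0.953.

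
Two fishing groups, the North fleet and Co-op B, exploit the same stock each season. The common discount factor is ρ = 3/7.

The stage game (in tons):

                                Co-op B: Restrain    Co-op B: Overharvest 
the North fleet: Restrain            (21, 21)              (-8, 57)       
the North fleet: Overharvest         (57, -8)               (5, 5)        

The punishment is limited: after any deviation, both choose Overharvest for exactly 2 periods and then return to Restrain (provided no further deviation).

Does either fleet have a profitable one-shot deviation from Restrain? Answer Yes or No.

IC: ρ+…+ρ^2 ≥ (57−21)/(21−5) = 9/4.
At ρ = 3/7: partial sum = 0.6122 < 2.2500. Cooperation not sustainable.

Yes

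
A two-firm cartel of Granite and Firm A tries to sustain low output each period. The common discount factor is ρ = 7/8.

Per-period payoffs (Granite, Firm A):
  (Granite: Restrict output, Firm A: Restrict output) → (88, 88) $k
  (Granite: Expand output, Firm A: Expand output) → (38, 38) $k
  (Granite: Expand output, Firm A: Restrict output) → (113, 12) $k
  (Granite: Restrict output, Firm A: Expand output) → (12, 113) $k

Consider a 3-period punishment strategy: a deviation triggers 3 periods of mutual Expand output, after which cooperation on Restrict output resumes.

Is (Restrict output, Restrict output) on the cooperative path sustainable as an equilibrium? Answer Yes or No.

Comparing payoff streams over the 4 periods until play realigns: cooperate → 88(1+ρ+…+ρ^3); deviate → 113 + 38(ρ+…+ρ^3).
Cooperation is sustained iff (88−38)(ρ+…+ρ^3) ≥ 113−88.
ρ+…+ρ^3 = 7/8·(1−(7/8)^3)/(1−7/8) = 2.3105, and (113−88)/(88−38) = 0.5000.
2.3105 ≥ 0.5000, so cooperation is sustainable.

Yes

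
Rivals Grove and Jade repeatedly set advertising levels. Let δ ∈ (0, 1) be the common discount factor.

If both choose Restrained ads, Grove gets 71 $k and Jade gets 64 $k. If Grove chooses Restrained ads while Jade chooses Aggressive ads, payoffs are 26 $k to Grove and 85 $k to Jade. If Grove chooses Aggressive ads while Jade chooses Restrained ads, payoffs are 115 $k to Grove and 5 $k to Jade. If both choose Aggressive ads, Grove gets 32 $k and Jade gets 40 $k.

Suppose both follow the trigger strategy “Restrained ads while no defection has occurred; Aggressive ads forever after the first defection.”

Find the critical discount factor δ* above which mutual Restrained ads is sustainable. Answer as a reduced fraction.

For Grove: deviation gain 115−71 = 44, per-period punishment loss 71−32 = 39. IC gives δ ≥ 44/83.
For Jade: gain 21, loss 24 per period, so δ ≥ 21/45 = 7/15.
The tighter constraint is Grove's, so cooperation needs δ ≥ 44/83.

44/83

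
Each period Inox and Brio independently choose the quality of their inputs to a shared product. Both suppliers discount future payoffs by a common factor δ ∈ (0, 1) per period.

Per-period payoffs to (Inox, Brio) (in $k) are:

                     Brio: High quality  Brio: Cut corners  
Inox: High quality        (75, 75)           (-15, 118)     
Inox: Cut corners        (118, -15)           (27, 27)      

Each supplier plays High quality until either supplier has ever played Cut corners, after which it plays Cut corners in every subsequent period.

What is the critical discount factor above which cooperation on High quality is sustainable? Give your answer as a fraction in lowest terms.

75/(1−δ) ≥ 118 + 27δ/(1−δ)
75 ≥ 118 − 91δ
δ ≥ 43/91.

43/91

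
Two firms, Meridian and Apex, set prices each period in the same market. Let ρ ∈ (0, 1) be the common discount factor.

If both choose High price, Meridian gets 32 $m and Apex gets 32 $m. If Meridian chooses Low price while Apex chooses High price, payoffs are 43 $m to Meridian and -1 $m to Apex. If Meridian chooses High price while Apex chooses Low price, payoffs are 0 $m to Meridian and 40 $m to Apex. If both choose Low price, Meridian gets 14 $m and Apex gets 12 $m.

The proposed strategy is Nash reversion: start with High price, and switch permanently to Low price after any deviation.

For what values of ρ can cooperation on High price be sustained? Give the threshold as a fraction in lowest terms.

11/29

For Meridian: deviation gain 43−32 = 11, per-period punishment loss 32−14 = 18. IC gives ρ ≥ 11/29.
For Apex: gain 8, loss 20 per period, so ρ ≥ 8/28 = 2/7.
The tighter constraint is Meridian's, so cooperation needs ρ ≥ 11/29.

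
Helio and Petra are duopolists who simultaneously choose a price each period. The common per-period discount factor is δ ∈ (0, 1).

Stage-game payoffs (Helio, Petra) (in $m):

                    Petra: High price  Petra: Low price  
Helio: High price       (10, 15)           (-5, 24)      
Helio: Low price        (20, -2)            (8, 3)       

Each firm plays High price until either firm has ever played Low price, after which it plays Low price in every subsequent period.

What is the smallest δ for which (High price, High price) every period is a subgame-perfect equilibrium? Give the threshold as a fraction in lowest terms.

Helio: cooperation gives 10 each period; deviation gives 20 once then 8 forever.
  10/(1−δ) ≥ 20 + 8δ/(1−δ) ⇒ δ ≥ 10/12 = 5/6.
Petra: cooperation gives 15 each period; deviation gives 24 once then 3 forever.
  δ ≥ 9/21 = 3/7.
Both must hold, so the binding constraint is Helio's: δ ≥ 5/6.

5/6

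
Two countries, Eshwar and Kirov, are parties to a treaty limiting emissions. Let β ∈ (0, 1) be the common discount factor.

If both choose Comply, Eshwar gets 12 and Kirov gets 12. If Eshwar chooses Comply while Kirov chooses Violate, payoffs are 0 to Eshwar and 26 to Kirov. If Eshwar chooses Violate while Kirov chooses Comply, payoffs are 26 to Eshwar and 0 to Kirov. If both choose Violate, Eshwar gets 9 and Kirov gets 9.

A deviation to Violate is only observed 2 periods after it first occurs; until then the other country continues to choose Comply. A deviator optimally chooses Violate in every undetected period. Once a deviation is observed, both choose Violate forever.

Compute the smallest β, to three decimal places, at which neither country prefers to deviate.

A deviator earns 26 for 2 periods, then 9 forever; cooperating earns 12 forever. Multiplying the IC by (1−β):
12 ≥ 26(1−β^2) + 9β^2, so 17·β^2 ≥ 14 and β^2 ≥ 14/17.
β ≥ (14/17)^(1/2) ≈ 0.907.

0.907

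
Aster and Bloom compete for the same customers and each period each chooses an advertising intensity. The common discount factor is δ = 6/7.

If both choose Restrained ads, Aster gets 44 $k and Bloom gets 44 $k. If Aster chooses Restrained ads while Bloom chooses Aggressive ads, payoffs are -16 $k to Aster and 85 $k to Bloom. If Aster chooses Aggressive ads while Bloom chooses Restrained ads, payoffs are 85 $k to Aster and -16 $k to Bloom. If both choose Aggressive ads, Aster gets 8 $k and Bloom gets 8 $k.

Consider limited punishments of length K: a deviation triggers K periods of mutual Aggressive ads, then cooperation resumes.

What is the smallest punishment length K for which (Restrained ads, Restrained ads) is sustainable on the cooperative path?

2

No profitable deviation requires (44−8)(δ+…+δ^K) ≥ 85−44, i.e. δ+…+δ^K ≥ 41/36 ≈ 1.1389.
With δ = 6/7, the partial sums are K=1: 0.8571, K=2: 1.5918.
K = 2 is the first length at which the sum reaches 1.1389.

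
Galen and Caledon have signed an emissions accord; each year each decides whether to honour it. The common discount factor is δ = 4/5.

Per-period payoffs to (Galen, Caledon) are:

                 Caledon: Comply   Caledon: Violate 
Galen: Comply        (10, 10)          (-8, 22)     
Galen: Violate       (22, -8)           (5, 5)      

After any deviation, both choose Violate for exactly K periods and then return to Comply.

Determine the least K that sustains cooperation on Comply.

No profitable deviation requires (10−5)(δ+…+δ^K) ≥ 22−10, i.e. δ+…+δ^K ≥ 12/5 ≈ 2.4000.
With δ = 4/5, the partial sums are K=1: 0.8000, K=2: 1.4400, K=3: 1.9520, K=4: 2.3616, K=5: 2.6893.
K = 5 is the first length at which the sum reaches 2.4000.

5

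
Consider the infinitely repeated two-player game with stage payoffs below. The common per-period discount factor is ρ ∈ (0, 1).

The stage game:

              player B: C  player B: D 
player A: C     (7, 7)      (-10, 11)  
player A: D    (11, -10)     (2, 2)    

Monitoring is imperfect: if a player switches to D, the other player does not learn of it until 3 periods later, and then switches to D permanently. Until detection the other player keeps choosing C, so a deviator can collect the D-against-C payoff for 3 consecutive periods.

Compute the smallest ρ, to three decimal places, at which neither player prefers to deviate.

0.763

The best deviation is to choose D for all 3 undetected periods, earning 11 each, then 2 forever once detected.
Deviation value: 11(1−ρ^3)/(1−ρ) + 2ρ^3/(1−ρ); cooperation value: 7/(1−ρ).
IC: 7 ≥ 11(1−ρ^3) + 2ρ^3 = 11 − 9ρ^3.
So ρ^3 ≥ 4/9, giving ρ ≥ (4/9)^(1/3) ≈ 0.763.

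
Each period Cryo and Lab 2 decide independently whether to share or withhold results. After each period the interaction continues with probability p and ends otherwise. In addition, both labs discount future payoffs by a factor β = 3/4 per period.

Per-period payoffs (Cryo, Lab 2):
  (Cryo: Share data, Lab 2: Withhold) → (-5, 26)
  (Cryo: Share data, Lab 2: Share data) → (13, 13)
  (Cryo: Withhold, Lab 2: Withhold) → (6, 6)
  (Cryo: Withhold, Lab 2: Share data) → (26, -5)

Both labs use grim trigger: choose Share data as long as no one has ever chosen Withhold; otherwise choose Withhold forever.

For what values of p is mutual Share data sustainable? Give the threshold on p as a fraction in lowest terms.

Expected continuation weight on next period's payoff is β·p = 3/4·p, which plays the role of the discount factor.
Cooperation requires 3/4·p ≥ (26−13)/(26−6) = 13/20, hence p ≥ 13/15.

13/15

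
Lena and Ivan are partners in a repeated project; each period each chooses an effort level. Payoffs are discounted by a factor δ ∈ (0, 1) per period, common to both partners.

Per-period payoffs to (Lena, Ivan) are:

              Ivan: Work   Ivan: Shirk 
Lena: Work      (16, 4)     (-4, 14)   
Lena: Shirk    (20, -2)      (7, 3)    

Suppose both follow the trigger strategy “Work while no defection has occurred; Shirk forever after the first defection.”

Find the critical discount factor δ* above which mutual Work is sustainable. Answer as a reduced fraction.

Lena's threshold: (20−16)/(20−7) = 4/13.
Ivan's threshold: (14−4)/(14−3) = 10/11.
4/13 < 10/11, so Ivan binds and δ* = 10/11.

10/11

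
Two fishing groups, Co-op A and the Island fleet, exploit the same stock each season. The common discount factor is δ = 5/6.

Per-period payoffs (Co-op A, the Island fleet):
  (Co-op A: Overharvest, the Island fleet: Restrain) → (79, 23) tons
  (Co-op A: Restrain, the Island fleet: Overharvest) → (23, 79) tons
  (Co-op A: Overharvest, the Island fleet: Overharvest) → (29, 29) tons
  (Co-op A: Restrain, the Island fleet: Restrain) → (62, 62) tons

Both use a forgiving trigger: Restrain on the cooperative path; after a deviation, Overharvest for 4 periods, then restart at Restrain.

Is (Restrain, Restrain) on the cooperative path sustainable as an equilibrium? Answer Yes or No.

IC: δ+…+δ^4 ≥ (79−62)/(62−29) = 17/33.
At δ = 5/6: partial sum = 2.5887 ≥ 0.5152. Cooperation sustainable.

Yes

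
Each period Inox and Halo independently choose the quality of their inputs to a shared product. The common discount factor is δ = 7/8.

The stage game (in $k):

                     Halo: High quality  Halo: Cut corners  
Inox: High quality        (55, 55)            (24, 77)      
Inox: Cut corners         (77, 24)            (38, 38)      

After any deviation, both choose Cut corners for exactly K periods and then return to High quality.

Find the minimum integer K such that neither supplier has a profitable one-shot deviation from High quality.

No profitable deviation requires (55−38)(δ+…+δ^K) ≥ 77−55, i.e. δ+…+δ^K ≥ 22/17 ≈ 1.2941.
With δ = 7/8, the partial sums are K=1: 0.8750, K=2: 1.6406.
K = 2 is the first length at which the sum reaches 1.2941.

2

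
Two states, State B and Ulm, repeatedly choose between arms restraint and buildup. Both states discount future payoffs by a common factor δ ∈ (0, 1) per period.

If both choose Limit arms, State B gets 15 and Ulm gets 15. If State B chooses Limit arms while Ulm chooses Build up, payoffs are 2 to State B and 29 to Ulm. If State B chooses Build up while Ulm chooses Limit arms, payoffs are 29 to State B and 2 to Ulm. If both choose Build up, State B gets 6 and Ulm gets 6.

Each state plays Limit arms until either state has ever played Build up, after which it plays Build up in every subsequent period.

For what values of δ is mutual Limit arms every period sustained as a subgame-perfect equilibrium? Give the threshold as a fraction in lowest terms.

15/(1−δ) ≥ 29 + 6δ/(1−δ)
15 ≥ 29 − 23δ
δ ≥ 14/23.

14/23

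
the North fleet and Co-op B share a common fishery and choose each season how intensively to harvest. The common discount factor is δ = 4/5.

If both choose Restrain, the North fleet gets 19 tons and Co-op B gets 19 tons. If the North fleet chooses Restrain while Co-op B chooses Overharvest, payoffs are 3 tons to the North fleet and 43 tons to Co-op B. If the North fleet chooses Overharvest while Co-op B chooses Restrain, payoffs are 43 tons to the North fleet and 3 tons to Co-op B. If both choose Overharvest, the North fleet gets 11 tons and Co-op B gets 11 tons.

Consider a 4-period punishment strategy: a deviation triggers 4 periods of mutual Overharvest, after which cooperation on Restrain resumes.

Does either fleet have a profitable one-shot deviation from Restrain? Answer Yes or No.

Yes

Comparing payoff streams over the 5 periods until play realigns: cooperate → 19(1+δ+…+δ^4); deviate → 43 + 11(δ+…+δ^4).
Cooperation is sustained iff (19−11)(δ+…+δ^4) ≥ 43−19.
δ+…+δ^4 = 4/5·(1−(4/5)^4)/(1−4/5) = 2.3616, and (43−19)/(19−11) = 3.0000.
2.3616 < 3.0000, so cooperation is not sustainable.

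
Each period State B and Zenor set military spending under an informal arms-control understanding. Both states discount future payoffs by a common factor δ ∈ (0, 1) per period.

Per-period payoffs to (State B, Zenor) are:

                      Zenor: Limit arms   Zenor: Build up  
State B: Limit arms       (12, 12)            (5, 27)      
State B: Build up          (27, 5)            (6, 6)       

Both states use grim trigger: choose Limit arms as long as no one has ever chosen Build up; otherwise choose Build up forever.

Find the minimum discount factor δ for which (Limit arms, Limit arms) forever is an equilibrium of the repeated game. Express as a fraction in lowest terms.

5/7

Under grim trigger the critical discount factor is (T−C)/(T−P) with T = 27, C = 12, P = 6.
δ* = (27−12)/(27−6) = 15/21 = 5/7.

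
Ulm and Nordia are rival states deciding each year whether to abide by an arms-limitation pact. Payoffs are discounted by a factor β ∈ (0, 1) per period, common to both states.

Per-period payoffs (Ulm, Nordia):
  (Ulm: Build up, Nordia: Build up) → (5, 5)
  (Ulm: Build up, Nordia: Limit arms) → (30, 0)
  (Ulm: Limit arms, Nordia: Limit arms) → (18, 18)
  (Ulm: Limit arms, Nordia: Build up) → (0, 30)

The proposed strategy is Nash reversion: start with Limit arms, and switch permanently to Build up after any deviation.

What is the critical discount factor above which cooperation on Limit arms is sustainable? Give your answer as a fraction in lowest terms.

Cooperation forever yields 18 each period: 18/(1−β).
Deviating yields 30 once, then 5 forever: 30 + 5β/(1−β).
No profitable deviation requires 18/(1−β) ≥ 30 + 5β/(1−β).
Multiplying by (1−β): 18 ≥ 30(1−β) + 5β = 30 − 25β.
So 25β ≥ 12, i.e. β ≥ 12/25.

12/25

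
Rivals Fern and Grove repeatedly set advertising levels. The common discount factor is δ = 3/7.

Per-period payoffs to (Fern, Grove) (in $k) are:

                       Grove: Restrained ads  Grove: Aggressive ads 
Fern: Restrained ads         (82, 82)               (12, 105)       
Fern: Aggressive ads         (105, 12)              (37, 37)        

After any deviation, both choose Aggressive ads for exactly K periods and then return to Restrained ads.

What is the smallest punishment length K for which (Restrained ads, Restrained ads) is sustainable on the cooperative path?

2

IC: δ(1−δ^K)/(1−δ) ≥ (105−82)/(82−37) = 23/45.
With δ = 3/7: need 1 − δ^K ≥ 23/45·(1−3/7)/(3/7), i.e. δ^K ≤ 0.3185.
Since (3/7)^1 = 0.4286 and (3/7)^2 = 0.1837, the smallest such K is 2.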